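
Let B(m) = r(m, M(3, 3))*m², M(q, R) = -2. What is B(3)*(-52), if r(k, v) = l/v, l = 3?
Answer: 702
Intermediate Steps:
r(k, v) = 3/v
B(m) = -3*m²/2 (B(m) = (3/(-2))*m² = (3*(-½))*m² = -3*m²/2)
B(3)*(-52) = -3/2*3²*(-52) = -3/2*9*(-52) = -27/2*(-52) = 702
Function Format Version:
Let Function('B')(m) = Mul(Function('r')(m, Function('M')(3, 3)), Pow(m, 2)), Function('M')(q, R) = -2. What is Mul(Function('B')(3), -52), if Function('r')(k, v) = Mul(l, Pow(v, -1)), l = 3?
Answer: 702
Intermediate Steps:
Function('r')(k, v) = Mul(3, Pow(v, -1))
Function('B')(m) = Mul(Rational(-3, 2), Pow(m, 2)) (Function('B')(m) = Mul(Mul(3, Pow(-2, -1)), Pow(m, 2)) = Mul(Mul(3, Rational(-1, 2)), Pow(m, 2)) = Mul(Rational(-3, 2), Pow(m, 2)))
Mul(Function('B')(3), -52) = Mul(Mul(Rational(-3, 2), Pow(3, 2)), -52) = Mul(Mul(Rational(-3, 2), 9), -52) = Mul(Rational(-27, 2), -52) = 702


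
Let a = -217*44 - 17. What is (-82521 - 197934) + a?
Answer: -290020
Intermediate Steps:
a = -9565 (a = -9548 - 17 = -9565)
(-82521 - 197934) + a = (-82521 - 197934) - 9565 = -280455 - 9565 = -290020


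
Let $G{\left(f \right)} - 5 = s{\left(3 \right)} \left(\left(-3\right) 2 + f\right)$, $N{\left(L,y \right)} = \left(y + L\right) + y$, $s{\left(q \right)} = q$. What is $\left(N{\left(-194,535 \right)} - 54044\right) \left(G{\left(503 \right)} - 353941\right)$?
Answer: $18738795760$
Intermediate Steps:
$N{\left(L,y \right)} = L + 2 y$ ($N{\left(L,y \right)} = \left(L + y\right) + y = L + 2 y$)
$G{\left(f \right)} = -13 + 3 f$ ($G{\left(f \right)} = 5 + 3 \left(\left(-3\right) 2 + f\right) = 5 + 3 \left(-6 + f\right) = 5 + \left(-18 + 3 f\right) = -13 + 3 f$)
$\left(N{\left(-194,535 \right)} - 54044\right) \left(G{\left(503 \right)} - 353941\right) = \left(\left(-194 + 2 \cdot 535\right) - 54044\right) \left(\left(-13 + 3 \cdot 503\right) - 353941\right) = \left(\left(-194 + 1070\right) - 54044\right) \left(\left(-13 + 1509\right) - 353941\right) = \left(876 - 54044\right) \left(1496 - 353941\right) = \left(-53168\right) \left(-352445\right) = 18738795760$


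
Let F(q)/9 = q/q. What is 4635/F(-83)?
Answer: 515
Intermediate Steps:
F(q) = 9 (F(q) = 9*(q/q) = 9*1 = 9)
4635/F(-83) = 4635/9 = 4635*(⅑) = 515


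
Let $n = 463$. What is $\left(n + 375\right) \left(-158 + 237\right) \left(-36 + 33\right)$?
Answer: $-198606$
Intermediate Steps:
$\left(n + 375\right) \left(-158 + 237\right) \left(-36 + 33\right) = \left(463 + 375\right) \left(-158 + 237\right) \left(-36 + 33\right) = 838 \cdot 79 \left(-3\right) = 838 \left(-237\right) = -198606$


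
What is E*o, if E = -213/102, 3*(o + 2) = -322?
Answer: 11644/51 ≈ 228.31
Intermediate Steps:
o = -328/3 (o = -2 + (⅓)*(-322) = -2 - 322/3 = -328/3 ≈ -109.33)
E = -71/34 (E = -213*1/102 = -71/34 ≈ -2.0882)
E*o = -71/34*(-328/3) = 11644/51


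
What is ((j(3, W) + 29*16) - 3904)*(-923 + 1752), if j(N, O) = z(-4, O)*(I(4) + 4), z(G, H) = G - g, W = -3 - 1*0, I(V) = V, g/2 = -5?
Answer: -2811968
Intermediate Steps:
g = -10 (g = 2*(-5) = -10)
W = -3 (W = -3 + 0 = -3)
z(G, H) = 10 + G (z(G, H) = G - 1*(-10) = G + 10 = 10 + G)
j(N, O) = 48 (j(N, O) = (10 - 4)*(4 + 4) = 6*8 = 48)
((j(3, W) + 29*16) - 3904)*(-923 + 1752) = ((48 + 29*16) - 3904)*(-923 + 1752) = ((48 + 464) - 3904)*829 = (512 - 3904)*829 = -3392*829 = -2811968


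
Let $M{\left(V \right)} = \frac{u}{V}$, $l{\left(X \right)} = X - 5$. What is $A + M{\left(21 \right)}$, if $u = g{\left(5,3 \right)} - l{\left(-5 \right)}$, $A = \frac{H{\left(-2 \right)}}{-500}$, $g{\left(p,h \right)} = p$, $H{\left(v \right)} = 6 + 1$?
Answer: $\frac{2451}{3500} \approx 0.70029$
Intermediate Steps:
$H{\left(v \right)} = 7$
$A = - \frac{7}{500}$ ($A = \frac{7}{-500} = 7 \left(- \frac{1}{500}\right) = - \frac{7}{500} \approx -0.014$)
$l{\left(X \right)} = -5 + X$
$u = 15$ ($u = 5 - \left(-5 - 5\right) = 5 - -10 = 5 + 10 = 15$)
$M{\left(V \right)} = \frac{15}{V}$
$A + M{\left(21 \right)} = - \frac{7}{500} + \frac{15}{21} = - \frac{7}{500} + 15 \cdot \frac{1}{21} = - \frac{7}{500} + \frac{5}{7} = \frac{2451}{3500}$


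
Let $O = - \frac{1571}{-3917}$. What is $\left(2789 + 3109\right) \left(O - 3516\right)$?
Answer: $- \frac{81219004698}{3917} \approx -2.0735 \cdot 10^{7}$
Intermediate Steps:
$O = \frac{1571}{3917}$ ($O = \left(-1571\right) \left(- \frac{1}{3917}\right) = \frac{1571}{3917} \approx 0.40107$)
$\left(2789 + 3109\right) \left(O - 3516\right) = \left(2789 + 3109\right) \left(\frac{1571}{3917} - 3516\right) = 5898 \left(- \frac{13770601}{3917}\right) = - \frac{81219004698}{3917}$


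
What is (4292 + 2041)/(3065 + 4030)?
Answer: 2111/2365 ≈ 0.89260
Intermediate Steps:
(4292 + 2041)/(3065 + 4030) = 6333/7095 = 6333*(1/7095) = 2111/2365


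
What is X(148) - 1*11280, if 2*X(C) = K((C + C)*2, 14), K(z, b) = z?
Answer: -10984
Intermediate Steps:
X(C) = 2*C (X(C) = ((C + C)*2)/2 = ((2*C)*2)/2 = (4*C)/2 = 2*C)
X(148) - 1*11280 = 2*148 - 1*11280 = 296 - 11280 = -10984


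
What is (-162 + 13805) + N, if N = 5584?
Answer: 19227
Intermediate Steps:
(-162 + 13805) + N = (-162 + 13805) + 5584 = 13643 + 5584 = 19227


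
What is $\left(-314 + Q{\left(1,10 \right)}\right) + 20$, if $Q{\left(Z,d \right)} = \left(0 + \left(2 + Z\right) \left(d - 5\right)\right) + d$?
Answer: $-269$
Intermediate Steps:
$Q{\left(Z,d \right)} = d + \left(-5 + d\right) \left(2 + Z\right)$ ($Q{\left(Z,d \right)} = \left(0 + \left(2 + Z\right) \left(-5 + d\right)\right) + d = \left(0 + \left(-5 + d\right) \left(2 + Z\right)\right) + d = \left(-5 + d\right) \left(2 + Z\right) + d = d + \left(-5 + d\right) \left(2 + Z\right)$)
$\left(-314 + Q{\left(1,10 \right)}\right) + 20 = \left(-314 + \left(-10 - 5 + 3 \cdot 10 + 1 \cdot 10\right)\right) + 20 = \left(-314 + \left(-10 - 5 + 30 + 10\right)\right) + 20 = \left(-314 + 25\right) + 20 = -289 + 20 = -269$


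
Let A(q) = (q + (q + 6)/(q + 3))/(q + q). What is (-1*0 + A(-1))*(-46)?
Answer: 69/2 ≈ 34.500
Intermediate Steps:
A(q) = (q + (6 + q)/(3 + q))/(2*q) (A(q) = (q + (6 + q)/(3 + q))/((2*q)) = (q + (6 + q)/(3 + q))*(1/(2*q)) = (q + (6 + q)/(3 + q))/(2*q))
(-1*0 + A(-1))*(-46) = (-1*0 + (½)*(6 + (-1)² + 4*(-1))/(-1*(3 - 1)))*(-46) = (0 + (½)*(-1)*(6 + 1 - 4)/2)*(-46) = (0 + (½)*(-1)*(½)*3)*(-46) = (0 - ¾)*(-46) = -¾*(-46) = 69/2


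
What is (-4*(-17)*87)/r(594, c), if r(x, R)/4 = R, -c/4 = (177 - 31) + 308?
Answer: -1479/1816 ≈ -0.81443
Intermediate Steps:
c = -1816 (c = -4*((177 - 31) + 308) = -4*(146 + 308) = -4*454 = -1816)
r(x, R) = 4*R
(-4*(-17)*87)/r(594, c) = (-4*(-17)*87)/((4*(-1816))) = (68*87)/(-7264) = 5916*(-1/7264) = -1479/1816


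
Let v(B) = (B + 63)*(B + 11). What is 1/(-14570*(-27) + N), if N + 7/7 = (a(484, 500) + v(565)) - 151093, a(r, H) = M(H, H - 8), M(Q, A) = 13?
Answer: 1/604037 ≈ 1.6555e-6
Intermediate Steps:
a(r, H) = 13
v(B) = (11 + B)*(63 + B) (v(B) = (63 + B)*(11 + B) = (11 + B)*(63 + B))
N = 210647 (N = -1 + ((13 + (693 + 565**2 + 74*565)) - 151093) = -1 + ((13 + (693 + 319225 + 41810)) - 151093) = -1 + ((13 + 361728) - 151093) = -1 + (361741 - 151093) = -1 + 210648 = 210647)
1/(-14570*(-27) + N) = 1/(-14570*(-27) + 210647) = 1/(393390 + 210647) = 1/604037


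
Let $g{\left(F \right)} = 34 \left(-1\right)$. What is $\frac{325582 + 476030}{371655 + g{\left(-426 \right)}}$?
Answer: $\frac{801612}{371621} \approx 2.1571$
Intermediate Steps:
$g{\left(F \right)} = -34$
$\frac{325582 + 476030}{371655 + g{\left(-426 \right)}} = \frac{325582 + 476030}{371655 - 34} = \frac{801612}{371621}$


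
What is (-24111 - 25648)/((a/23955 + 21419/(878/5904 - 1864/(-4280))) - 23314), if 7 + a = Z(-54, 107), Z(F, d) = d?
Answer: -12938992792017/3470959470718 ≈ -3.7278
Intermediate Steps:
a = 100 (a = -7 + 107 = 100)
(-24111 - 25648)/((a/23955 + 21419/(878/5904 - 1864/(-4280))) - 23314) = (-24111 - 25648)/((100/23955 + 21419/(878/5904 - 1864/(-4280))) - 23314) = -49759/((100*(1/23955) + 21419/(878*(1/5904) - 1864*(-1/4280))) - 23314) = -49759/((20/4791 + 21419/(439/2952 + 233/535)) - 23314) = -49759/((20/4791 + 21419/(922681/1579320)) - 23314) = -49759/((20/4791 + 21419*(1579320/922681)) - 23314) = -49759/((20/4791 + 33827455080/922681) - 23314) = -49759/(162067355741900/4420564671 - 23314) = -49759/59006311002206/4420564671 = -49759*4420564671/59006311002206 = -12938992792017/3470959470718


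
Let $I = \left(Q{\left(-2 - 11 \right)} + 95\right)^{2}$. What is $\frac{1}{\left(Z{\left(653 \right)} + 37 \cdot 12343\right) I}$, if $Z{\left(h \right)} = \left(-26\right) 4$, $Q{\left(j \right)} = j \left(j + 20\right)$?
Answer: $\frac{1}{7305392} \approx 1.3689 \cdot 10^{-7}$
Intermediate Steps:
$Q{\left(j \right)} = j \left(20 + j\right)$
$Z{\left(h \right)} = -104$
$I = 16$ ($I = \left(\left(-2 - 11\right) \left(20 - 13\right) + 95\right)^{2} = \left(- 13 \left(20 - 13\right) + 95\right)^{2} = \left(\left(-13\right) 7 + 95\right)^{2} = \left(-91 + 95\right)^{2} = 4^{2} = 16$)
$\frac{1}{\left(Z{\left(653 \right)} + 37 \cdot 12343\right) I} = \frac{1}{\left(-104 + 37 \cdot 12343\right) 16} = \frac{1}{-104 + 456691} \cdot \frac{1}{16} = \frac{1}{456587} \cdot \frac{1}{16} = \frac{1}{7305392}$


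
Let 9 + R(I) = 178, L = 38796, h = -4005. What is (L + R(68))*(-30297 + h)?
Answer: -1336577430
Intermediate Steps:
R(I) = 169 (R(I) = -9 + 178 = 169)
(L + R(68))*(-30297 + h) = (38796 + 169)*(-30297 - 4005) = 38965*(-34302) = -1336577430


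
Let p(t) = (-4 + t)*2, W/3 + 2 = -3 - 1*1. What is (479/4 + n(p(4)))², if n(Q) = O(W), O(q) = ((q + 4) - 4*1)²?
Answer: 3150625/16 ≈ 1.9691e+5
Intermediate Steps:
W = -18 (W = -6 + 3*(-3 - 1*1) = -6 + 3*(-3 - 1) = -6 + 3*(-4) = -6 - 12 = -18)
p(t) = -8 + 2*t
O(q) = q² (O(q) = ((4 + q) - 4)² = q²)
n(Q) = 324 (n(Q) = (-18)² = 324)
(479/4 + n(p(4)))² = (479/4 + 324)² = (1775/4)² = 3150625/16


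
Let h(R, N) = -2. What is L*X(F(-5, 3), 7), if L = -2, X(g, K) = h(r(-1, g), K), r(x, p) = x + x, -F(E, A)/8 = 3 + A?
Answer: 4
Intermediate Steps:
F(E, A) = -24 - 8*A (F(E, A) = -8*(3 + A) = -24 - 8*A)
r(x, p) = 2*x
X(g, K) = -2
L*X(F(-5, 3), 7) = -2*(-2) = 4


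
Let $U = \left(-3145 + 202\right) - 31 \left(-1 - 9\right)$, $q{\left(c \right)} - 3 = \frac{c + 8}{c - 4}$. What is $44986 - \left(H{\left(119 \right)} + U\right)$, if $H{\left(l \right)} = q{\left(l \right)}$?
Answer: $\frac{5475713}{115} \approx 47615.0$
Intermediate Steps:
$q{\left(c \right)} = 3 + \frac{8 + c}{-4 + c}$ ($q{\left(c \right)} = 3 + \frac{c + 8}{c - 4} = 3 + \frac{8 + c}{-4 + c}$)
$H{\left(l \right)} = \frac{4 \left(-1 + l\right)}{-4 + l}$
$U = -2633$ ($U = -2943 - -310 = -2943 + 310 = -2633$)
$44986 - \left(H{\left(119 \right)} + U\right) = 44986 - \left(\frac{4 \left(-1 + 119\right)}{-4 + 119} - 2633\right) = 44986 - \left(4 \cdot \frac{1}{115} \cdot 118 - 2633\right) = 44986 - \left(\frac{472}{115} - 2633\right) = 44986 - - \frac{302323}{115} = 44986 + \frac{302323}{115} = \frac{5475713}{115}$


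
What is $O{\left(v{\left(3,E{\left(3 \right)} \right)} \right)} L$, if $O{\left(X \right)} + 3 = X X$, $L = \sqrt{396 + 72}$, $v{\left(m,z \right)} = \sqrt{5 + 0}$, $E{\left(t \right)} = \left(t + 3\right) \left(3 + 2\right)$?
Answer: $12 \sqrt{13} \approx 43.267$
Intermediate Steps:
$E{\left(t \right)} = 15 + 5 t$ ($E{\left(t \right)} = \left(3 + t\right) 5 = 15 + 5 t$)
$v{\left(m,z \right)} = \sqrt{5}$
$L = 6 \sqrt{13}$ ($L = \sqrt{468} = 6 \sqrt{13} \approx 21.633$)
$O{\left(X \right)} = -3 + X^{2}$ ($O{\left(X \right)} = -3 + X X = -3 + X^{2}$)
$O{\left(v{\left(3,E{\left(3 \right)} \right)} \right)} L = \left(-3 + \left(\sqrt{5}\right)^{2}\right) 6 \sqrt{13} = \left(-3 + 5\right) 6 \sqrt{13} = 2 \cdot 6 \sqrt{13} = 12 \sqrt{13}$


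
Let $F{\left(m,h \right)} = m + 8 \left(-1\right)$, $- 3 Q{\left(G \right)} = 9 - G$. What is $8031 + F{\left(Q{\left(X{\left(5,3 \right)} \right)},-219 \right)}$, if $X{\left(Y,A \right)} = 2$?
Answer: $\frac{24062}{3} \approx 8020.7$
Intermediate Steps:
$Q{\left(G \right)} = -3 + \frac{G}{3}$ ($Q{\left(G \right)} = - \frac{9 - G}{3} = -3 + \frac{G}{3}$)
$F{\left(m,h \right)} = -8 + m$ ($F{\left(m,h \right)} = m - 8 = -8 + m$)
$8031 + F{\left(Q{\left(X{\left(5,3 \right)} \right)},-219 \right)} = 8031 + \left(-8 + \left(-3 + \frac{1}{3} \cdot 2\right)\right) = 8031 + \left(-8 + \left(-3 + \frac{2}{3}\right)\right) = 8031 - \frac{31}{3} = \frac{24062}{3}$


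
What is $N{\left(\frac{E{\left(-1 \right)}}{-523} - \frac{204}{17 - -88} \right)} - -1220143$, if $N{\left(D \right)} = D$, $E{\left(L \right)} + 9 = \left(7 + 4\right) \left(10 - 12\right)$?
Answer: $\frac{22334683136}{18305} \approx 1.2201 \cdot 10^{6}$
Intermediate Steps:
$E{\left(L \right)} = -31$ ($E{\left(L \right)} = -9 + \left(7 + 4\right) \left(10 - 12\right) = -9 + 11 \left(-2\right) = -9 - 22 = -31$)
$N{\left(\frac{E{\left(-1 \right)}}{-523} - \frac{204}{17 - -88} \right)} - -1220143 = \left(- \frac{31}{-523} - \frac{204}{17 - -88}\right) - -1220143 = \left(\left(-31\right) \left(- \frac{1}{523}\right) - \frac{204}{17 + 88}\right) + 1220143 = \left(\frac{31}{523} - \frac{204}{105}\right) + 1220143 = \left(\frac{31}{523} - \frac{68}{35}\right) + 1220143 = - \frac{34479}{18305} + 1220143 = \frac{22334683136}{18305}$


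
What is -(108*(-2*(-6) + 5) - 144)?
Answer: -1692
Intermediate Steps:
-(108*(-2*(-6) + 5) - 144) = -(108*(12 + 5) - 144) = -(108*17 - 144) = -(1836 - 144) = -1*1692 = -1692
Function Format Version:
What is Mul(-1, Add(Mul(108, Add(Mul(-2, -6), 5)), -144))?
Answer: -1692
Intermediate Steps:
Mul(-1, Add(Mul(108, Add(Mul(-2, -6), 5)), -144)) = Mul(-1, Add(Mul(108, Add(12, 5)), -144)) = Mul(-1, Add(Mul(108, 17), -144)) = Mul(-1, Add(1836, -144)) = Mul(-1, 1692) = -1692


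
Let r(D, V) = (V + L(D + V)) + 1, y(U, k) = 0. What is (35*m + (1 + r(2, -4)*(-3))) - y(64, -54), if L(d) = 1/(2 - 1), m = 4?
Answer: 147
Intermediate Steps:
L(d) = 1 (L(d) = 1/1 = 1)
r(D, V) = 2 + V (r(D, V) = (V + 1) + 1 = (1 + V) + 1 = 2 + V)
(35*m + (1 + r(2, -4)*(-3))) - y(64, -54) = (35*4 + (1 + (2 - 4)*(-3))) - 1*0 = (140 + (1 - 2*(-3))) + 0 = (140 + (1 + 6)) + 0 = (140 + 7) + 0 = 147 + 0 = 147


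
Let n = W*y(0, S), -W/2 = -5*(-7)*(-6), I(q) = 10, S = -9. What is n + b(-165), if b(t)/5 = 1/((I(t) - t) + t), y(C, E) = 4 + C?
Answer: 3361/2 ≈ 1680.5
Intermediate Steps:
b(t) = 1/2 (b(t) = 5/((10 - t) + t) = 5/10 = 5*(1/10) = 1/2)
W = 420 (W = -2*(-5*(-7))*(-6) = -70*(-6) = -2*(-210) = 420)
n = 1680 (n = 420*(4 + 0) = 420*4 = 1680)
n + b(-165) = 1680 + 1/2 = 3361/2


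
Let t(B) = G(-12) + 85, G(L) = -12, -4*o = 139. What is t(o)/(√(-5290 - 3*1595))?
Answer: -73*I*√403/2015 ≈ -0.72728*I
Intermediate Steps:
o = -139/4 (o = -¼*139 = -139/4 ≈ -34.750)
t(B) = 73 (t(B) = -12 + 85 = 73)
t(o)/(√(-5290 - 3*1595)) = 73/(√(-5290 - 3*1595)) = 73/(√(-5290 - 4785)) = 73/(√(-10075)) = 73/((5*I*√403)) = 73*(-I*√403/2015) = -73*I*√403/2015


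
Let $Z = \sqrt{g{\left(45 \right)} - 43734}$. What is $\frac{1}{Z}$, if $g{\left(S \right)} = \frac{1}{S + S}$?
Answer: $- \frac{3 i \sqrt{39360590}}{3936059} \approx - 0.0047818 i$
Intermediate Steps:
$g{\left(S \right)} = \frac{1}{2 S}$
$Z = \frac{i \sqrt{39360590}}{30}$ ($Z = \sqrt{\frac{1}{2 \cdot 45} - 43734} = \sqrt{\frac{1}{2} \cdot \frac{1}{45} - 43734} = \sqrt{\frac{1}{90} - 43734} = \sqrt{- \frac{3936059}{90}} = \frac{i \sqrt{39360590}}{30} \approx 209.13 i$)
$\frac{1}{Z} = \frac{1}{\frac{1}{30} i \sqrt{39360590}} = - \frac{3 i \sqrt{39360590}}{3936059}$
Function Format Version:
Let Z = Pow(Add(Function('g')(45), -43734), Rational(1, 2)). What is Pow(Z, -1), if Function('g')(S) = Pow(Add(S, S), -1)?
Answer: Mul(Rational(-3, 3936059), I, Pow(39360590, Rational(1, 2))) ≈ Mul(-0.0047818, I)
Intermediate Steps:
Function('g')(S) = Mul(Rational(1, 2), Pow(S, -1)) (Function('g')(S) = Pow(Mul(2, S), -1) = Mul(Rational(1, 2), Pow(S, -1)))
Z = Mul(Rational(1, 30), I, Pow(39360590, Rational(1, 2))) (Z = Pow(Add(Mul(Rational(1, 2), Pow(45, -1)), -43734), Rational(1, 2)) = Pow(Add(Mul(Rational(1, 2), Rational(1, 45)), -43734), Rational(1, 2)) = Pow(Add(Rational(1, 90), -43734), Rational(1, 2)) = Pow(Rational(-3936059, 90), Rational(1, 2)) = Mul(Rational(1, 30), I, Pow(39360590, Rational(1, 2))) ≈ Mul(209.13, I))
Pow(Z, -1) = Pow(Mul(Rational(1, 30), I, Pow(39360590, Rational(1, 2))), -1) = Mul(Rational(-3, 3936059), I, Pow(39360590, Rational(1, 2)))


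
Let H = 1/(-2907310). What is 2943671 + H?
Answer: 8558164135009/2907310 ≈ 2.9437e+6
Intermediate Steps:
H = -1/2907310 ≈ -3.4396e-7
2943671 + H = 2943671 - 1/2907310 = 8558164135009/2907310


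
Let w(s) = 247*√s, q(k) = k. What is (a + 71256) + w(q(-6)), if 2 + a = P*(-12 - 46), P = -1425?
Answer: 153904 + 247*I*√6 ≈ 1.539e+5 + 605.02*I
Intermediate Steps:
a = 82648 (a = -2 - 1425*(-12 - 46) = -2 - 1425*(-58) = -2 + 82650 = 82648)
(a + 71256) + w(q(-6)) = (82648 + 71256) + 247*√(-6) = 153904 + 247*(I*√6) = 153904 + 247*I*√6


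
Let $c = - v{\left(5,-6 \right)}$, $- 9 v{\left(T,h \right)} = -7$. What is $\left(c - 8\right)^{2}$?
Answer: $\frac{6241}{81} \approx 77.049$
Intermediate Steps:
$v{\left(T,h \right)} = \frac{7}{9}$ ($v{\left(T,h \right)} = \left(- \frac{1}{9}\right) \left(-7\right) = \frac{7}{9}$)
$c = - \frac{7}{9}$ ($c = \left(-1\right) \frac{7}{9} = - \frac{7}{9} \approx -0.77778$)
$\left(c - 8\right)^{2} = \left(- \frac{7}{9} - 8\right)^{2} = \left(- \frac{79}{9}\right)^{2} = \frac{6241}{81}$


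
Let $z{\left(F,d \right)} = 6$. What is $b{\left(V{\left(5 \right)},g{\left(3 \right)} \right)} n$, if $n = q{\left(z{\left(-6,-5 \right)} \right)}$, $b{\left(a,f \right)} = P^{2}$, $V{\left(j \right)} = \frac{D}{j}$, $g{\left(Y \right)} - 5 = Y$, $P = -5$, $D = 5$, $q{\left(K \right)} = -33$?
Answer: $-825$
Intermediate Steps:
$g{\left(Y \right)} = 5 + Y$
$V{\left(j \right)} = \frac{5}{j}$
$b{\left(a,f \right)} = 25$ ($b{\left(a,f \right)} = \left(-5\right)^{2} = 25$)
$n = -33$
$b{\left(V{\left(5 \right)},g{\left(3 \right)} \right)} n = 25 \left(-33\right) = -825$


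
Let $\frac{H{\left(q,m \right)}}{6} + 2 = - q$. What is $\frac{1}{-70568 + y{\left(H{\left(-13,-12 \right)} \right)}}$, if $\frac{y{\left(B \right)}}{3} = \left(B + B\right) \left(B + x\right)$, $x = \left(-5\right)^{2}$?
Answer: $- \frac{1}{34532} \approx -2.8959 \cdot 10^{-5}$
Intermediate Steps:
$x = 25$
$H{\left(q,m \right)} = -12 - 6 q$ ($H{\left(q,m \right)} = -12 + 6 \left(- q\right) = -12 - 6 q$)
$y{\left(B \right)} = 6 B \left(25 + B\right)$ ($y{\left(B \right)} = 3 \left(B + B\right) \left(B + 25\right) = 3 \cdot 2 B \left(25 + B\right) = 6 B \left(25 + B\right)$)
$\frac{1}{-70568 + y{\left(H{\left(-13,-12 \right)} \right)}} = \frac{1}{-70568 + 6 \left(-12 - -78\right) \left(25 - -66\right)} = \frac{1}{-70568 + 6 \left(-12 + 78\right) \left(25 + \left(-12 + 78\right)\right)} = \frac{1}{-70568 + 6 \cdot 66 \left(25 + 66\right)} = \frac{1}{-70568 + 6 \cdot 66 \cdot 91} = \frac{1}{-70568 + 36036} = \frac{1}{-34532} = - \frac{1}{34532}$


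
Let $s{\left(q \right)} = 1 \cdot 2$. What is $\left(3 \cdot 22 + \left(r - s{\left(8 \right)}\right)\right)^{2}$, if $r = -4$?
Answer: $3600$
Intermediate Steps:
$s{\left(q \right)} = 2$
$\left(3 \cdot 22 + \left(r - s{\left(8 \right)}\right)\right)^{2} = \left(3 \cdot 22 - 6\right)^{2} = \left(66 - 6\right)^{2} = 60^{2} = 3600$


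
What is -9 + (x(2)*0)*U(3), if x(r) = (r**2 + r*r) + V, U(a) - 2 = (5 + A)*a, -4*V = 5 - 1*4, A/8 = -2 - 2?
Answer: -9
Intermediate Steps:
A = -32 (A = 8*(-2 - 2) = 8*(-4) = -32)
V = -1/4 (V = -(5 - 1*4)/4 = -(5 - 4)/4 = -1/4*1 = -1/4 ≈ -0.25000)
U(a) = 2 - 27*a (U(a) = 2 + (5 - 32)*a = 2 - 27*a)
x(r) = -1/4 + 2*r**2 (x(r) = (r**2 + r*r) - 1/4 = (r**2 + r**2) - 1/4 = 2*r**2 - 1/4 = -1/4 + 2*r**2)
-9 + (x(2)*0)*U(3) = -9 + ((-1/4 + 2*2**2)*0)*(2 - 27*3) = -9 + ((-1/4 + 2*4)*0)*(2 - 81) = -9 + ((-1/4 + 8)*0)*(-79) = -9 + ((31/4)*0)*(-79) = -9 + 0*(-79) = -9 + 0 = -9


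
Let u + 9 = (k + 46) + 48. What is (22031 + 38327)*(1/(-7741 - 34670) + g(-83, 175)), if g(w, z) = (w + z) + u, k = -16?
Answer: 412134684860/42411 ≈ 9.7176e+6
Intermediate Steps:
u = 69 (u = -9 + ((-16 + 46) + 48) = -9 + (30 + 48) = -9 + 78 = 69)
g(w, z) = 69 + w + z (g(w, z) = (w + z) + 69 = 69 + w + z)
(22031 + 38327)*(1/(-7741 - 34670) + g(-83, 175)) = (22031 + 38327)*(1/(-7741 - 34670) + (69 - 83 + 175)) = 60358*(1/(-42411) + 161) = 60358*(-1/42411 + 161) = 60358*(6828170/42411) = 412134684860/42411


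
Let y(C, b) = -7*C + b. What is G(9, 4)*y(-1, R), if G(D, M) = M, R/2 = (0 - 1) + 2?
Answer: 36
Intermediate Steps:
R = 2 (R = 2*((0 - 1) + 2) = 2*(-1 + 2) = 2*1 = 2)
y(C, b) = b - 7*C
G(9, 4)*y(-1, R) = 4*(2 - 7*(-1)) = 4*(2 + 7) = 4*9 = 36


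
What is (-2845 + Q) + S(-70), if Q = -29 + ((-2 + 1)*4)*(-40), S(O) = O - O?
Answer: -2714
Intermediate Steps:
S(O) = 0
Q = 131 (Q = -29 - 1*4*(-40) = -29 - 4*(-40) = -29 + 160 = 131)
(-2845 + Q) + S(-70) = (-2845 + 131) + 0 = -2714 + 0 = -2714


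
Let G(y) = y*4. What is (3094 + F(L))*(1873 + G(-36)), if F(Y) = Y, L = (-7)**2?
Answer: 5434247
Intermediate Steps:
L = 49
G(y) = 4*y
(3094 + F(L))*(1873 + G(-36)) = (3094 + 49)*(1873 + 4*(-36)) = 3143*(1873 - 144) = 3143*1729 = 5434247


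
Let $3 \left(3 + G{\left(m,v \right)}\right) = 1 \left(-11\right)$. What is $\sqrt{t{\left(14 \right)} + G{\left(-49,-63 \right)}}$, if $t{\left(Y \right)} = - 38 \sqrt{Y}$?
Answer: $\frac{\sqrt{-60 - 342 \sqrt{14}}}{3} \approx 12.2 i$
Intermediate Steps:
$G{\left(m,v \right)} = - \frac{20}{3}$ ($G{\left(m,v \right)} = -3 + \frac{1 \left(-11\right)}{3} = -3 + \frac{1}{3} \left(-11\right) = -3 - \frac{11}{3} = - \frac{20}{3}$)
$\sqrt{t{\left(14 \right)} + G{\left(-49,-63 \right)}} = \sqrt{- 38 \sqrt{14} - \frac{20}{3}} = \sqrt{- \frac{20}{3} - 38 \sqrt{14}}$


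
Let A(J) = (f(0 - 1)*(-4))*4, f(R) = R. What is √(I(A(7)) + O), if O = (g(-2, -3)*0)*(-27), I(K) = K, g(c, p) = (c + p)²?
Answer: 4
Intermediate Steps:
A(J) = 16 (A(J) = ((0 - 1)*(-4))*4 = -1*(-4)*4 = 4*4 = 16)
O = 0 (O = ((-2 - 3)²*0)*(-27) = ((-5)²*0)*(-27) = (25*0)*(-27) = 0*(-27) = 0)
√(I(A(7)) + O) = √(16 + 0) = √16 = 4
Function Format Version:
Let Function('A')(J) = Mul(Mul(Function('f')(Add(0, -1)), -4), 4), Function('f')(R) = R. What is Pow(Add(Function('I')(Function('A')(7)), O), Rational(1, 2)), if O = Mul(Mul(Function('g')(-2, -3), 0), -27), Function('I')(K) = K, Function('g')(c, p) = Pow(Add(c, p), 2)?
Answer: 4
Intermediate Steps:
Function('A')(J) = 16 (Function('A')(J) = Mul(Mul(Add(0, -1), -4), 4) = Mul(Mul(-1, -4), 4) = Mul(4, 4) = 16)
O = 0 (O = Mul(Mul(Pow(Add(-2, -3), 2), 0), -27) = Mul(Mul(Pow(-5, 2), 0), -27) = Mul(Mul(25, 0), -27) = Mul(0, -27) = 0)
Pow(Add(Function('I')(Function('A')(7)), O), Rational(1, 2)) = Pow(Add(16, 0), Rational(1, 2)) = Pow(16, Rational(1, 2)) = 4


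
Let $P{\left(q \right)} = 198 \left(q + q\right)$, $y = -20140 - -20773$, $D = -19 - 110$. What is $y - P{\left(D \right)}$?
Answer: $51717$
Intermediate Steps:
$D = -129$ ($D = -19 - 110 = -129$)
$y = 633$ ($y = -20140 + 20773 = 633$)
$P{\left(q \right)} = 396 q$ ($P{\left(q \right)} = 198 \cdot 2 q = 396 q$)
$y - P{\left(D \right)} = 633 - 396 \left(-129\right) = 633 - -51084 = 633 + 51084 = 51717$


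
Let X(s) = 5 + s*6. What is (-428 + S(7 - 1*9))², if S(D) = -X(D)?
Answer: 177241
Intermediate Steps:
X(s) = 5 + 6*s
S(D) = -5 - 6*D (S(D) = -(5 + 6*D) = -5 - 6*D)
(-428 + S(7 - 1*9))² = (-428 + (-5 - 6*(7 - 1*9)))² = (-428 + (-5 - 6*(7 - 9)))² = (-428 + (-5 - 6*(-2)))² = (-428 + (-5 + 12))² = (-428 + 7)² = (-421)² = 177241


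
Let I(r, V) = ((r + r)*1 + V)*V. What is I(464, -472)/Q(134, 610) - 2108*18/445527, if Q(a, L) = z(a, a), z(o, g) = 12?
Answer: -887890024/49503 ≈ -17936.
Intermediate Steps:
Q(a, L) = 12
I(r, V) = V*(V + 2*r) (I(r, V) = ((2*r)*1 + V)*V = (2*r + V)*V = (V + 2*r)*V = V*(V + 2*r))
I(464, -472)/Q(134, 610) - 2108*18/445527 = -472*(-472 + 2*464)/12 - 2108*18/445527 = -472*(-472 + 928)*(1/12) - 37944*1/445527 = -472*456*(1/12) - 4216/49503 = -215232*1/12 - 4216/49503 = -17936 - 4216/49503 = -887890024/49503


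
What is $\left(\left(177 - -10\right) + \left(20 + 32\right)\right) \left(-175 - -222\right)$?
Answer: $11233$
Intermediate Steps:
$\left(\left(177 - -10\right) + \left(20 + 32\right)\right) \left(-175 - -222\right) = \left(\left(177 + \left(-13 + 23\right)\right) + 52\right) \left(-175 + 222\right) = \left(\left(177 + 10\right) + 52\right) 47 = \left(187 + 52\right) 47 = 239 \cdot 47 = 11233$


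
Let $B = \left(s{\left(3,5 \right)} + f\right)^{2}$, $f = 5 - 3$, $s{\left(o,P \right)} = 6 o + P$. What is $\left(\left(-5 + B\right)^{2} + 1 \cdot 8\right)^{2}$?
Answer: $147769510464$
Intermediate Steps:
$s{\left(o,P \right)} = P + 6 o$
$f = 2$
$B = 625$ ($B = \left(\left(5 + 6 \cdot 3\right) + 2\right)^{2} = \left(\left(5 + 18\right) + 2\right)^{2} = \left(23 + 2\right)^{2} = 25^{2} = 625$)
$\left(\left(-5 + B\right)^{2} + 1 \cdot 8\right)^{2} = \left(\left(-5 + 625\right)^{2} + 1 \cdot 8\right)^{2} = \left(620^{2} + 8\right)^{2} = \left(384400 + 8\right)^{2} = 384408^{2} = 147769510464$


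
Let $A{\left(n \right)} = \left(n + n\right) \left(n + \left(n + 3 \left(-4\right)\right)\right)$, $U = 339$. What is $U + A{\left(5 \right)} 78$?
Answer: $-1221$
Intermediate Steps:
$A{\left(n \right)} = 2 n \left(-12 + 2 n\right)$ ($A{\left(n \right)} = 2 n \left(n + \left(n - 12\right)\right) = 2 n \left(n + \left(-12 + n\right)\right) = 2 n \left(-12 + 2 n\right)$)
$U + A{\left(5 \right)} 78 = 339 + 4 \cdot 5 \left(-6 + 5\right) 78 = 339 + 4 \cdot 5 \left(-1\right) 78 = 339 - 1560 = -1221$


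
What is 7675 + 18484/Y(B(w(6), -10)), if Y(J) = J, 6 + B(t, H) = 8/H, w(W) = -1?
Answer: 84265/17 ≈ 4956.8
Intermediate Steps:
B(t, H) = -6 + 8/H
7675 + 18484/Y(B(w(6), -10)) = 7675 + 18484/(-6 + 8/(-10)) = 7675 + 18484/(-6 + 8*(-⅒)) = 7675 + 18484/(-6 - ⅘) = 7675 + 18484/(-34/5) = 7675 + 18484*(-5/34) = 7675 - 46210/17 = 84265/17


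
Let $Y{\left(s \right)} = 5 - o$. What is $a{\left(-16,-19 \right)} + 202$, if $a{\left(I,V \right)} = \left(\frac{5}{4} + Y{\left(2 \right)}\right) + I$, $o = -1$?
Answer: $\frac{773}{4} \approx 193.25$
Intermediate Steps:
$Y{\left(s \right)} = 6$ ($Y{\left(s \right)} = 5 - -1 = 5 + 1 = 6$)
$a{\left(I,V \right)} = \frac{29}{4} + I$ ($a{\left(I,V \right)} = \left(\frac{5}{4} + 6\right) + I = \frac{29}{4} + I$)
$a{\left(-16,-19 \right)} + 202 = \left(\frac{29}{4} - 16\right) + 202 = - \frac{35}{4} + 202 = \frac{773}{4}$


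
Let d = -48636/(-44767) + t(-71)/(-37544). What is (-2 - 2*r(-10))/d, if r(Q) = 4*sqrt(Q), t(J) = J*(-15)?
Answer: -3361464496/1778313129 - 13445857984*I*sqrt(10)/1778313129 ≈ -1.8903 - 23.91*I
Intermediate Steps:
t(J) = -15*J
d = 1778313129/1680732248 (d = -48636/(-44767) - 15*(-71)/(-37544) = -48636*(-1/44767) + 1065*(-1/37544) = 48636/44767 - 1065/37544 = 1778313129/1680732248 ≈ 1.0581)
(-2 - 2*r(-10))/d = (-2 - 8*sqrt(-10))/(1778313129/1680732248) = (-2 - 8*I*sqrt(10))*(1680732248/1778313129) = -3361464496/1778313129 - 13445857984*I*sqrt(10)/1778313129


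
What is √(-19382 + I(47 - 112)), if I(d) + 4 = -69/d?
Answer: I*√81901365/65 ≈ 139.23*I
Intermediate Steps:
I(d) = -4 - 69/d
√(-19382 + I(47 - 112)) = √(-19382 + (-4 - 69/(47 - 112))) = √(-19382 + (-4 - 69/(-65))) = √(-19382 + (-4 - 69*(-1/65))) = √(-19382 + (-4 + 69/65)) = √(-19382 - 191/65) = √(-1260021/65) = I*√81901365/65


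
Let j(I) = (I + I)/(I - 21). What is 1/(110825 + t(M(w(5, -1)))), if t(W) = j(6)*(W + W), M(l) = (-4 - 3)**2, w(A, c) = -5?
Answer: 5/553733 ≈ 9.0296e-6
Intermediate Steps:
j(I) = 2*I/(-21 + I) (j(I) = (2*I)/(-21 + I) = 2*I/(-21 + I))
M(l) = 49 (M(l) = (-7)**2 = 49)
t(W) = -8*W/5 (t(W) = (2*6/(-21 + 6))*(W + W) = (2*6/(-15))*(2*W) = (2*6*(-1/15))*(2*W) = -8*W/5)
1/(110825 + t(M(w(5, -1)))) = 1/(110825 - 8/5*49) = 1/(110825 - 392/5) = 1/(553733/5) = 5/553733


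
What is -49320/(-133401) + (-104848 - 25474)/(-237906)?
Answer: 4853101507/5289483051 ≈ 0.91750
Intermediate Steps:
-49320/(-133401) + (-104848 - 25474)/(-237906) = -49320*(-1/133401) - 130322*(-1/237906) = 16440/44467 + 65161/118953 = 4853101507/5289483051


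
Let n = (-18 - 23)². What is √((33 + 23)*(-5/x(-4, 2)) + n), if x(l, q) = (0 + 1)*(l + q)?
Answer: √1821 ≈ 42.673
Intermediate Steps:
x(l, q) = l + q (x(l, q) = 1*(l + q) = l + q)
n = 1681 (n = (-41)² = 1681)
√((33 + 23)*(-5/x(-4, 2)) + n) = √((33 + 23)*(-5/(-4 + 2)) + 1681) = √(56*(-5/(-2)) + 1681) = √(56*(-5*(-½)) + 1681) = √(56*(5/2) + 1681) = √(140 + 1681) = √1821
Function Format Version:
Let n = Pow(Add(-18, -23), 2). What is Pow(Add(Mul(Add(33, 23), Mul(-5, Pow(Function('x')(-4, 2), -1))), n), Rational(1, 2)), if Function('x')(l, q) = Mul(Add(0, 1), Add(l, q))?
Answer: Pow(1821, Rational(1, 2)) ≈ 42.673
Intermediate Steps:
Function('x')(l, q) = Add(l, q) (Function('x')(l, q) = Mul(1, Add(l, q)) = Add(l, q))
n = 1681 (n = Pow(-41, 2) = 1681)
Pow(Add(Mul(Add(33, 23), Mul(-5, Pow(Function('x')(-4, 2), -1))), n), Rational(1, 2)) = Pow(Add(Mul(Add(33, 23), Mul(-5, Pow(Add(-4, 2), -1))), 1681), Rational(1, 2)) = Pow(Add(Mul(56, Mul(-5, Pow(-2, -1))), 1681), Rational(1, 2)) = Pow(Add(Mul(56, Mul(-5, Rational(-1, 2))), 1681), Rational(1, 2)) = Pow(Add(Mul(56, Rational(5, 2)), 1681), Rational(1, 2)) = Pow(Add(140, 1681), Rational(1, 2)) = Pow(1821, Rational(1, 2))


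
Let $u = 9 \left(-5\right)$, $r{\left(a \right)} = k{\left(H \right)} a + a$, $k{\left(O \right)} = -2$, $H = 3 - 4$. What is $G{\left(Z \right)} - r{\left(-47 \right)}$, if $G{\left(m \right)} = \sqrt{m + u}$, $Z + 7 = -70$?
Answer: $-47 + i \sqrt{122} \approx -47.0 + 11.045 i$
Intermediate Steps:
$Z = -77$ ($Z = -7 - 70 = -77$)
$H = -1$
$r{\left(a \right)} = - a$ ($r{\left(a \right)} = - 2 a + a = - a$)
$u = -45$
$G{\left(m \right)} = \sqrt{-45 + m}$ ($G{\left(m \right)} = \sqrt{m - 45} = \sqrt{-45 + m}$)
$G{\left(Z \right)} - r{\left(-47 \right)} = \sqrt{-45 - 77} - \left(-1\right) \left(-47\right) = \sqrt{-122} - 47 = i \sqrt{122} - 47 = -47 + i \sqrt{122}$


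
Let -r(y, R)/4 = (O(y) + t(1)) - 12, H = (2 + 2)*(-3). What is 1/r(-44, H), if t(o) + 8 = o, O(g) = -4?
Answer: 1/92 ≈ 0.010870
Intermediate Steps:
H = -12 (H = 4*(-3) = -12)
t(o) = -8 + o
r(y, R) = 92 (r(y, R) = -4*((-4 + (-8 + 1)) - 12) = -4*((-4 - 7) - 12) = -4*(-11 - 12) = -4*(-23) = 92)
1/r(-44, H) = 1/92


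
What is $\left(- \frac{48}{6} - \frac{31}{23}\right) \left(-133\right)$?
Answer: $\frac{28595}{23} \approx 1243.3$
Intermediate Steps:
$\left(- \frac{48}{6} - \frac{31}{23}\right) \left(-133\right) = \left(\left(-48\right) \frac{1}{6} - \frac{31}{23}\right) \left(-133\right) = \left(-8 - \frac{31}{23}\right) \left(-133\right) = \left(- \frac{215}{23}\right) \left(-133\right) = \frac{28595}{23}$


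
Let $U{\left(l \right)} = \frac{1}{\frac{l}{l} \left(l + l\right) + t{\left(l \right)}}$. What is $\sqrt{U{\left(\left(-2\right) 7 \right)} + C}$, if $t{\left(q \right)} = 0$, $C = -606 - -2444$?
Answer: $\frac{\sqrt{360241}}{14} \approx 42.871$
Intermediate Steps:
$C = 1838$ ($C = -606 + 2444 = 1838$)
$U{\left(l \right)} = \frac{1}{2 l}$ ($U{\left(l \right)} = \frac{1}{\frac{l}{l} \left(l + l\right) + 0} = \frac{1}{1 \cdot 2 l + 0} = \frac{1}{2 l + 0} = \frac{1}{2 l}$)
$\sqrt{U{\left(\left(-2\right) 7 \right)} + C} = \sqrt{\frac{1}{2 \left(\left(-2\right) 7\right)} + 1838} = \sqrt{\frac{1}{2 \left(-14\right)} + 1838} = \sqrt{\frac{1}{2} \left(- \frac{1}{14}\right) + 1838} = \sqrt{- \frac{1}{28} + 1838} = \sqrt{\frac{51463}{28}} = \frac{\sqrt{360241}}{14}$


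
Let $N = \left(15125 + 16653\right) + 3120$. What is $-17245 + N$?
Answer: $17653$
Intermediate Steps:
$N = 34898$ ($N = 31778 + 3120 = 34898$)
$-17245 + N = -17245 + 34898 = 17653$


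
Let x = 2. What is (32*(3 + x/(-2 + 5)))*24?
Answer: 2816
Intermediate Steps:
(32*(3 + x/(-2 + 5)))*24 = (32*(3 + 2/(-2 + 5)))*24 = (32*(3 + 2/3))*24 = (32*(3 + (⅓)*2))*24 = (32*(3 + ⅔))*24 = (32*(11/3))*24 = (352/3)*24 = 2816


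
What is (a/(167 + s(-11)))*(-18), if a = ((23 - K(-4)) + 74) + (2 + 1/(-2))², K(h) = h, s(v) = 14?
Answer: -3717/362 ≈ -10.268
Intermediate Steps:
a = 413/4 (a = ((23 - 1*(-4)) + 74) + (2 + 1/(-2))² = ((23 + 4) + 74) + (2 - ½)² = (27 + 74) + (3/2)² = 101 + 9/4 = 413/4 ≈ 103.25)
(a/(167 + s(-11)))*(-18) = (413/(4*(167 + 14)))*(-18) = ((413/4)/181)*(-18) = ((413/4)*(1/181))*(-18) = (413/724)*(-18) = -3717/362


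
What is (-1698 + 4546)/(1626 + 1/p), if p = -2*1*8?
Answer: 45568/26015 ≈ 1.7516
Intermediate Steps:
p = -16 (p = -2*8 = -16)
(-1698 + 4546)/(1626 + 1/p) = (-1698 + 4546)/(1626 + 1/(-16)) = 2848/(1626 - 1/16) = 2848/(26015/16) = 2848*(16/26015) = 45568/26015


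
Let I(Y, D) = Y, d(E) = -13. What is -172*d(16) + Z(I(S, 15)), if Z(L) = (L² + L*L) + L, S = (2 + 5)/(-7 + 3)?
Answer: 17923/8 ≈ 2240.4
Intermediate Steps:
S = -7/4 (S = 7/(-4) = 7*(-¼) = -7/4 ≈ -1.7500)
Z(L) = L + 2*L² (Z(L) = (L² + L²) + L = 2*L² + L = L + 2*L²)
-172*d(16) + Z(I(S, 15)) = -172*(-13) - 7*(1 + 2*(-7/4))/4 = 2236 - 7*(1 - 7/2)/4 = 2236 - 7/4*(-5/2) = 2236 + 35/8 = 17923/8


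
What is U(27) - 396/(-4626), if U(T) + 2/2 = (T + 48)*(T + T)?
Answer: 1040615/257 ≈ 4049.1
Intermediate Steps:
U(T) = -1 + 2*T*(48 + T) (U(T) = -1 + (T + 48)*(T + T) = -1 + (48 + T)*(2*T) = -1 + 2*T*(48 + T))
U(27) - 396/(-4626) = (-1 + 2*27² + 96*27) - 396/(-4626) = (-1 + 2*729 + 2592) - 396*(-1/4626) = (-1 + 1458 + 2592) + 22/257 = 4049 + 22/257 = 1040615/257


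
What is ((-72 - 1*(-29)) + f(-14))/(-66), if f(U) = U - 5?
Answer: 31/33 ≈ 0.93939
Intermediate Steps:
f(U) = -5 + U
((-72 - 1*(-29)) + f(-14))/(-66) = ((-72 - 1*(-29)) + (-5 - 14))/(-66) = ((-72 + 29) - 19)*(-1/66) = (-43 - 19)*(-1/66) = -62*(-1/66) = 31/33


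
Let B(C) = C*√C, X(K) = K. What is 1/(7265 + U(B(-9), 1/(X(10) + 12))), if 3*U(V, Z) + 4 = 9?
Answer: 3/21800 ≈ 0.00013761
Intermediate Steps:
B(C) = C^(3/2)
U(V, Z) = 5/3 (U(V, Z) = -4/3 + (⅓)*9 = -4/3 + 3 = 5/3)
1/(7265 + U(B(-9), 1/(X(10) + 12))) = 1/(7265 + 5/3) = 1/(21800/3) = 3/21800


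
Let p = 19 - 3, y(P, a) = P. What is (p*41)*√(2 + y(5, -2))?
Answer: 656*√7 ≈ 1735.6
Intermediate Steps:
p = 16
(p*41)*√(2 + y(5, -2)) = (16*41)*√(2 + 5) = 656*√7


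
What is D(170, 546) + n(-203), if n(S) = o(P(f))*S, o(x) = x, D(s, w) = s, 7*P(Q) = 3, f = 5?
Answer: 83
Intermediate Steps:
P(Q) = 3/7 (P(Q) = (⅐)*3 = 3/7)
n(S) = 3*S/7
D(170, 546) + n(-203) = 170 + (3/7)*(-203) = 170 - 87 = 83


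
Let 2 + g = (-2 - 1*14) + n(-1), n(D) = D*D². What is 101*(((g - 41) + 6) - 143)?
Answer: -19897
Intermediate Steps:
n(D) = D³
g = -19 (g = -2 + ((-2 - 1*14) + (-1)³) = -2 + ((-2 - 14) - 1) = -2 + (-16 - 1) = -2 - 17 = -19)
101*(((g - 41) + 6) - 143) = 101*(((-19 - 41) + 6) - 143) = 101*((-60 + 6) - 143) = 101*(-54 - 143) = 101*(-197) = -19897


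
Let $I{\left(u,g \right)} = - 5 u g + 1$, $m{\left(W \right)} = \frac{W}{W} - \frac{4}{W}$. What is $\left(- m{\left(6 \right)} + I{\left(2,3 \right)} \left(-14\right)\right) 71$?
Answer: $\frac{86407}{3} \approx 28802.0$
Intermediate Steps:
$m{\left(W \right)} = 1 - \frac{4}{W}$
$I{\left(u,g \right)} = 1 - 5 g u$ ($I{\left(u,g \right)} = - 5 g u + 1 = 1 - 5 g u$)
$\left(- m{\left(6 \right)} + I{\left(2,3 \right)} \left(-14\right)\right) 71 = \left(- \frac{-4 + 6}{6} + \left(1 - 15 \cdot 2\right) \left(-14\right)\right) 71 = \left(- \frac{2}{6} + \left(1 - 30\right) \left(-14\right)\right) 71 = \left(\left(-1\right) \frac{1}{3} - -406\right) 71 = \left(- \frac{1}{3} + 406\right) 71 = \frac{1217}{3} \cdot 71 = \frac{86407}{3}$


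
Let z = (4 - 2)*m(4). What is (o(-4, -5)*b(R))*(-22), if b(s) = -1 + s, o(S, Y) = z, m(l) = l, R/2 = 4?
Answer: -1232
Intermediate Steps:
R = 8 (R = 2*4 = 8)
z = 8 (z = (4 - 2)*4 = 2*4 = 8)
o(S, Y) = 8
(o(-4, -5)*b(R))*(-22) = (8*(-1 + 8))*(-22) = (8*7)*(-22) = 56*(-22) = -1232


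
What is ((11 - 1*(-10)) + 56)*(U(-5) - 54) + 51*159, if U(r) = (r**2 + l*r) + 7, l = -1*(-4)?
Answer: 4875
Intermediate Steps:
l = 4
U(r) = 7 + r**2 + 4*r (U(r) = (r**2 + 4*r) + 7 = 7 + r**2 + 4*r)
((11 - 1*(-10)) + 56)*(U(-5) - 54) + 51*159 = ((11 - 1*(-10)) + 56)*((7 + (-5)**2 + 4*(-5)) - 54) + 51*159 = ((11 + 10) + 56)*((7 + 25 - 20) - 54) + 8109 = (21 + 56)*(12 - 54) + 8109 = 77*(-42) + 8109 = -3234 + 8109 = 4875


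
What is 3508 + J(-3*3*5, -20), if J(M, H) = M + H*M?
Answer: 4363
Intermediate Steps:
3508 + J(-3*3*5, -20) = 3508 + (-3*3*5)*(1 - 20) = 3508 - 9*5*(-19) = 3508 - 45*(-19) = 3508 + 855 = 4363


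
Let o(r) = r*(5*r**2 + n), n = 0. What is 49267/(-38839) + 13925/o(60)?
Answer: -2106701077/1677844800 ≈ -1.2556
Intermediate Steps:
o(r) = 5*r**3 (o(r) = r*(5*r**2 + 0) = r*(5*r**2) = 5*r**3)
49267/(-38839) + 13925/o(60) = 49267/(-38839) + 13925/((5*60**3)) = 49267*(-1/38839) + 13925/((5*216000)) = -49267/38839 + 13925/1080000 = -49267/38839 + 13925*(1/1080000) = -49267/38839 + 557/43200 = -2106701077/1677844800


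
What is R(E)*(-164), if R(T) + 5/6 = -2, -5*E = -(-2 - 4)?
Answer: 1394/3 ≈ 464.67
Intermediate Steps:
E = -6/5 (E = -(-1)*(-2 - 4)/5 = -(-1)*(-6)/5 = -⅕*6 = -6/5 ≈ -1.2000)
R(T) = -17/6 (R(T) = -⅚ - 2 = -17/6)
R(E)*(-164) = -17/6*(-164) = 1394/3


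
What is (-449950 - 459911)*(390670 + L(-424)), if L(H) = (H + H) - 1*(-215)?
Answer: -354879454857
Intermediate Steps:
L(H) = 215 + 2*H (L(H) = 2*H + 215 = 215 + 2*H)
(-449950 - 459911)*(390670 + L(-424)) = (-449950 - 459911)*(390670 + (215 + 2*(-424))) = -909861*(390670 + (215 - 848)) = -909861*(390670 - 633) = -909861*390037 = -354879454857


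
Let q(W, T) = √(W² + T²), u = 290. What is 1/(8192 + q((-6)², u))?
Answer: 2048/16755867 - √21349/33511734 ≈ 0.00011787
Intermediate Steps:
q(W, T) = √(T² + W²)
1/(8192 + q((-6)², u)) = 1/(8192 + √(290² + ((-6)²)²)) = 1/(8192 + √(84100 + 36²)) = 1/(8192 + √(84100 + 1296)) = 1/(8192 + √85396) = 1/(8192 + 2*√21349)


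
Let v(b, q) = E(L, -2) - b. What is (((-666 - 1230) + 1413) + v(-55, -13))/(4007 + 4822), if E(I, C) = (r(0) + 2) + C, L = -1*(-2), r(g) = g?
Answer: -428/8829 ≈ -0.048477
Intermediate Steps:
L = 2
E(I, C) = 2 + C (E(I, C) = (0 + 2) + C = 2 + C)
v(b, q) = -b (v(b, q) = (2 - 2) - b = 0 - b = -b)
(((-666 - 1230) + 1413) + v(-55, -13))/(4007 + 4822) = (((-666 - 1230) + 1413) - 1*(-55))/(4007 + 4822) = ((-1896 + 1413) + 55)/8829 = (-483 + 55)*(1/8829) = -428*1/8829 = -428/8829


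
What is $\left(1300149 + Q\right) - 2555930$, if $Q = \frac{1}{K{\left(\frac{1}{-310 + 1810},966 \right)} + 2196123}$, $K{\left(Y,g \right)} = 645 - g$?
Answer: $- \frac{2757446431361}{2195802} \approx -1.2558 \cdot 10^{6}$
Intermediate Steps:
$Q = \frac{1}{2195802}$ ($Q = \frac{1}{\left(645 - 966\right) + 2196123} = \frac{1}{-321 + 2196123} = \frac{1}{2195802} \approx 4.5541 \cdot 10^{-7}$)
$\left(1300149 + Q\right) - 2555930 = \left(1300149 + \frac{1}{2195802}\right) - 2555930 = \frac{2854869774499}{2195802} - 2555930 = - \frac{2757446431361}{2195802}$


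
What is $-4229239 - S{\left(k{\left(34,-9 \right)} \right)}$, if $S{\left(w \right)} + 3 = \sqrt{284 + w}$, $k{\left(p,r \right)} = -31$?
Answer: $-4229236 - \sqrt{253} \approx -4.2292 \cdot 10^{6}$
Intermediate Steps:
$S{\left(w \right)} = -3 + \sqrt{284 + w}$
$-4229239 - S{\left(k{\left(34,-9 \right)} \right)} = -4229239 - \left(-3 + \sqrt{284 - 31}\right) = -4229239 - \left(-3 + \sqrt{253}\right) = -4229239 + \left(3 - \sqrt{253}\right) = -4229236 - \sqrt{253}$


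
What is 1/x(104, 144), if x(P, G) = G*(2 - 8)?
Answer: -1/864 ≈ -0.0011574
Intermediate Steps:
x(P, G) = -6*G (x(P, G) = G*(-6) = -6*G)
1/x(104, 144) = 1/(-6*144) = 1/(-864) = -1/864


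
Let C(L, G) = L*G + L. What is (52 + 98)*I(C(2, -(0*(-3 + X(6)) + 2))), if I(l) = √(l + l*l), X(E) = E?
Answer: 150*√2 ≈ 212.13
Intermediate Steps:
C(L, G) = L + G*L (C(L, G) = G*L + L = L + G*L)
I(l) = √(l + l²)
(52 + 98)*I(C(2, -(0*(-3 + X(6)) + 2))) = (52 + 98)*√((2*(1 - (0*(-3 + 6) + 2)))*(1 + 2*(1 - (0*(-3 + 6) + 2)))) = 150*√((2*(1 - (0*3 + 2)))*(1 + 2*(1 - (0*3 + 2)))) = 150*√((2*(1 - (0 + 2)))*(1 + 2*(1 - (0 + 2)))) = 150*√((2*(1 - 1*2))*(1 + 2*(1 - 1*2))) = 150*√((2*(1 - 2))*(1 + 2*(1 - 2))) = 150*√((2*(-1))*(1 + 2*(-1))) = 150*√(-2*(1 - 2)) = 150*√(-2*(-1)) = 150*√2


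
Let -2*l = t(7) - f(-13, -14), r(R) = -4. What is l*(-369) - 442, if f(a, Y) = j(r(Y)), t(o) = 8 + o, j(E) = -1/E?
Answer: 18235/8 ≈ 2279.4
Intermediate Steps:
f(a, Y) = ¼ (f(a, Y) = -1/(-4) = -1*(-¼) = ¼)
l = -59/8 (l = -((8 + 7) - 1*¼)/2 = -(15 - ¼)/2 = -½*59/4 = -59/8 ≈ -7.3750)
l*(-369) - 442 = -59/8*(-369) - 442 = 21771/8 - 442 = 18235/8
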